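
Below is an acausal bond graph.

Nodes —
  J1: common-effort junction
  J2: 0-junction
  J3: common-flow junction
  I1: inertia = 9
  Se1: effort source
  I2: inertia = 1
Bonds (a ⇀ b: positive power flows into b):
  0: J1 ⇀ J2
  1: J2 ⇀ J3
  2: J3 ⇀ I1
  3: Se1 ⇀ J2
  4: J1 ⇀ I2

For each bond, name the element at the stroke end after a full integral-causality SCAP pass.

β0 |J1
β1 |J3
β2 |I1
β3 |J2
β4 |I2

#3 →J2  (Se1 (Se) sets effort on bond)
#0 →J1  (J2 effort already set via bond 3)
#1 →J3  (J2: bond 3 brought effort, rest push out)
#2 →I1  (J3: last free bond brings flow in)
#4 →I2  (J1: bond 0 brought effort, rest push out)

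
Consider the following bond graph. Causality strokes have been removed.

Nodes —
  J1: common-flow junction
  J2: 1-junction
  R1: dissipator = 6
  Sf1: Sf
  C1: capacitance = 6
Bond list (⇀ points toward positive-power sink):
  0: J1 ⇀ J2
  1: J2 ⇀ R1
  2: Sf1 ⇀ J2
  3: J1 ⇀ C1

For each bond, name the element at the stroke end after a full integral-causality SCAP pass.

#0 stroke at J2
#1 stroke at J2
#2 stroke at Sf1
#3 stroke at J1

β2 |Sf1  (Sf1 fixes flow; stroke at Sf1)
β0 |J2  (1-jn J2 has f-setter on 2)
β1 |J2  (1-jn J2 has f-setter on 2)
β3 |J1  (J1 flow already set via bond 0)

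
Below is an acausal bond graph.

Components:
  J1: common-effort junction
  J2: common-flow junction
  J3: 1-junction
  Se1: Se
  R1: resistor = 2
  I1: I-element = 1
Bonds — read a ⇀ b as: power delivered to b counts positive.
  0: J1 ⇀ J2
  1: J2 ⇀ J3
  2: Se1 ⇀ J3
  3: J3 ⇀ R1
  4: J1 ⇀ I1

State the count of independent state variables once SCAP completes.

bond 2 stroke at J3  (Se1 (Se) sets effort on bond)
bond 4 stroke at I1  (I1 outputs flow p/I1)
bond 0 stroke at J1  (closing 0-jn rule on J1)
bond 1 stroke at J2  (common-f at J2 fixed by 0)
bond 3 stroke at J3  (common-f at J3 fixed by 1)

1  (I1 all integral)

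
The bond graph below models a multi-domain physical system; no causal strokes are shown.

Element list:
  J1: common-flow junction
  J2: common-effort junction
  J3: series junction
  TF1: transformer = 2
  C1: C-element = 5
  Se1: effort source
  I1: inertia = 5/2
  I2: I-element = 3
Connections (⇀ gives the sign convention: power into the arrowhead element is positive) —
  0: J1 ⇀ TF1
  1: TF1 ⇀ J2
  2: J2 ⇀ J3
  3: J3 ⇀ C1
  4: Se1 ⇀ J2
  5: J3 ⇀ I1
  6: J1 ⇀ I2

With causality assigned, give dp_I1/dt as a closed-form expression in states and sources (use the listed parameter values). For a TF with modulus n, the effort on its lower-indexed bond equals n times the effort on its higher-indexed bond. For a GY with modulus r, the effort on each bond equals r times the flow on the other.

b4 |J2  (Se1 (Se) sets effort on bond)
b1 |TF1  (J2: bond 4 brought effort, rest push out)
b2 |J3  (0-jn J2 has e-setter on 4)
b0 |J1  (TF1 one-in-one-out from 1)
b6 |I2  (only one flow-in slot at J1)
b3 |J3  (C1 integral (e out))
b5 |I1  (only one flow-in slot at J3)

dp_I1/dt = E_Se1 - q_C1/5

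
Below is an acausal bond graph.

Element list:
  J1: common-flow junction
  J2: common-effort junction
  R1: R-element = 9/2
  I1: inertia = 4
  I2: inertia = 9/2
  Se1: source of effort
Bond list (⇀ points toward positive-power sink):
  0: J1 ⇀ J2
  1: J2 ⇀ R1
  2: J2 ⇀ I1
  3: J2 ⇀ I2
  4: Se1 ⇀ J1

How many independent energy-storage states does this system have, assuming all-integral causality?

β4 →J1  (source Se1 imposes e)
β0 →J2  (J1 needs exactly one f-in)
β1 →R1  (J2 effort already set via bond 0)
β2 →I1  (0-jn J2 has e-setter on 0)
β3 →I2  (0-jn J2 has e-setter on 0)

2  (I1, I2 all integral)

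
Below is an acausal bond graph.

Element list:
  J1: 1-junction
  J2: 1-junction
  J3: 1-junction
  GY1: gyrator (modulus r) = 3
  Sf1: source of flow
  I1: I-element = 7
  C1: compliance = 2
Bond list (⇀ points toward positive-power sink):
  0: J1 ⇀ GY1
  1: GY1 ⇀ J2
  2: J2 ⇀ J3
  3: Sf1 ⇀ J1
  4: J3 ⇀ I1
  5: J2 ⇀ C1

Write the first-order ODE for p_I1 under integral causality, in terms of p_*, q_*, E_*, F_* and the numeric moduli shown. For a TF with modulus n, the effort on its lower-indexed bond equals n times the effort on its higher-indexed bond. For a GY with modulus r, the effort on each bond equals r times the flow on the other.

#3 stroke→Sf1  (source Sf1 imposes f)
#0 stroke→J1  (common-f at J1 fixed by 3)
#1 stroke→J2  (GY1 both-in/both-out from 0)
#4 stroke→I1  (I1 integral (f out))
#2 stroke→J3  (J3 flow already set via bond 4)
#5 stroke→J2  (common-f at J2 fixed by 2)

dp_I1/dt = 3*F_Sf1 - q_C1/2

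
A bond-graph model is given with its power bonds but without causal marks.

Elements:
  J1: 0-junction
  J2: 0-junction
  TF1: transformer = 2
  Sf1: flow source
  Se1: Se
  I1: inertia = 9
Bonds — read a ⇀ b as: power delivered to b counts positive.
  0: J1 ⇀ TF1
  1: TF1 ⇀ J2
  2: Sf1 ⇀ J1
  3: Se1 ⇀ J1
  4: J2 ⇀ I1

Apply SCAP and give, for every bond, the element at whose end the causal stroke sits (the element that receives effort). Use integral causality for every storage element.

β0 →TF1
β1 →J2
β2 →Sf1
β3 →J1
β4 →I1

#2 |Sf1  (Sf1: flow source, stroke at near end)
#3 |J1  (Se1 fixes effort; stroke away)
#0 |TF1  (common-e at J1 fixed by 3)
#1 |J2  (TF1: transformer flips bond 0)
#4 |I1  (J2: bond 1 brought effort, rest push out)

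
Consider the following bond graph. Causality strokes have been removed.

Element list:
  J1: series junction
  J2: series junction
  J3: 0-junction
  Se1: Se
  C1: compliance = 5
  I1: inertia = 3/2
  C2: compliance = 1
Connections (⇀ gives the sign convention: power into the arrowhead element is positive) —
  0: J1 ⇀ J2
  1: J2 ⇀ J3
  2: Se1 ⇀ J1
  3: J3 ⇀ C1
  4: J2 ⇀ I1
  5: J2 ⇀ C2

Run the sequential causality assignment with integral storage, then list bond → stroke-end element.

bond 0 stroke at J2
bond 1 stroke at J2
bond 2 stroke at J1
bond 3 stroke at J3
bond 4 stroke at I1
bond 5 stroke at J2

bond 2 stroke→J1  (Se1: effort source, stroke at far end)
bond 0 stroke→J2  (J1: last free bond brings flow in)
bond 3 stroke→J3  (C1: C, integral causality)
bond 1 stroke→J2  (0-jn J3 has e-setter on 3)
bond 4 stroke→I1  (I1 outputs flow p/I1)
bond 5 stroke→J2  (common-f at J2 fixed by 4)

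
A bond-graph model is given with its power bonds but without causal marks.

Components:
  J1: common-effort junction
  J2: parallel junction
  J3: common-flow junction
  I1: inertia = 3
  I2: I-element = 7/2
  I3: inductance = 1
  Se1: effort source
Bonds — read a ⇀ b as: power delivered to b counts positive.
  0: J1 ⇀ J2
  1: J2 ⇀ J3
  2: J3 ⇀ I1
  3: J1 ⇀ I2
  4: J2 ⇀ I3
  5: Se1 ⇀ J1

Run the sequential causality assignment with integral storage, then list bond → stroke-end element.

β0 →J2
β1 →J3
β2 →I1
β3 →I2
β4 →I3
β5 →J1

#5 →J1  (source Se1 imposes e)
#0 →J2  (common-e at J1 fixed by 5)
#3 →I2  (J1: bond 5 brought effort, rest push out)
#1 →J3  (J2: bond 0 brought effort, rest push out)
#4 →I3  (common-e at J2 fixed by 0)
#2 →I1  (J3: last free bond brings flow in)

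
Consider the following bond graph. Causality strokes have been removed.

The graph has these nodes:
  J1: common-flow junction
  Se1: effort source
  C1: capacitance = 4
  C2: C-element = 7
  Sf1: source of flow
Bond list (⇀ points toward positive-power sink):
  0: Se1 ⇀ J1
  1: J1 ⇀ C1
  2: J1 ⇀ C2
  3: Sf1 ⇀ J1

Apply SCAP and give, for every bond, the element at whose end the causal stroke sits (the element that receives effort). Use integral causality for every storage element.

#0 stroke at J1  (Se1: effort source, stroke at far end)
#3 stroke at Sf1  (Sf1 fixes flow; stroke at Sf1)
#1 stroke at J1  (J1 flow already set via bond 3)
#2 stroke at J1  (J1 flow already set via bond 3)

β0 stroke→J1
β1 stroke→J1
β2 stroke→J1
β3 stroke→Sf1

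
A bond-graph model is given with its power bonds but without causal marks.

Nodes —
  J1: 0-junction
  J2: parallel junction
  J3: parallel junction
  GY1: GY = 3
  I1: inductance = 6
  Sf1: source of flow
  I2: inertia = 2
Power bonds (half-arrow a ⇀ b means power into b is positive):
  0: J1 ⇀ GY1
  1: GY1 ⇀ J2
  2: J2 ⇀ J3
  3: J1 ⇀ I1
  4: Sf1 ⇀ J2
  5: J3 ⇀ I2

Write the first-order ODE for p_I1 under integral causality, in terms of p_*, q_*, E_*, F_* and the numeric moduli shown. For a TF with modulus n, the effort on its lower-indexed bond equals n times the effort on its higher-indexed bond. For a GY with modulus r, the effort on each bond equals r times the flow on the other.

bond 4 stroke at Sf1  (Sf1: flow source, stroke at near end)
bond 3 stroke at I1  (I1: I, integral causality)
bond 0 stroke at J1  (J1 needs exactly one e-in)
bond 1 stroke at J2  (GY1: gyrator matches bond 0)
bond 2 stroke at J3  (0-jn J2 has e-setter on 1)
bond 5 stroke at I2  (common-e at J3 fixed by 2)

dp_I1/dt = -3*F_Sf1 + 3*p_I2/2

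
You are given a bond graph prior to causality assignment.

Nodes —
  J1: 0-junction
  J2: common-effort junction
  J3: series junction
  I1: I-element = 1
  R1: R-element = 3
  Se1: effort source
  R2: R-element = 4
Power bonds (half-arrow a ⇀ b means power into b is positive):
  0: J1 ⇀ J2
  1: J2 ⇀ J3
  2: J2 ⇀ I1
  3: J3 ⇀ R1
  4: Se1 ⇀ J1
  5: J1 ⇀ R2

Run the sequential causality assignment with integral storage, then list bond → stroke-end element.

b0 |J2
b1 |J3
b2 |I1
b3 |R1
b4 |J1
b5 |R2

β4 →J1  (Se1 (Se) sets effort on bond)
β0 →J2  (J1: bond 4 brought effort, rest push out)
β5 →R2  (common-e at J1 fixed by 4)
β1 →J3  (J2 effort already set via bond 0)
β2 →I1  (common-e at J2 fixed by 0)
β3 →R1  (J3 needs exactly one f-in)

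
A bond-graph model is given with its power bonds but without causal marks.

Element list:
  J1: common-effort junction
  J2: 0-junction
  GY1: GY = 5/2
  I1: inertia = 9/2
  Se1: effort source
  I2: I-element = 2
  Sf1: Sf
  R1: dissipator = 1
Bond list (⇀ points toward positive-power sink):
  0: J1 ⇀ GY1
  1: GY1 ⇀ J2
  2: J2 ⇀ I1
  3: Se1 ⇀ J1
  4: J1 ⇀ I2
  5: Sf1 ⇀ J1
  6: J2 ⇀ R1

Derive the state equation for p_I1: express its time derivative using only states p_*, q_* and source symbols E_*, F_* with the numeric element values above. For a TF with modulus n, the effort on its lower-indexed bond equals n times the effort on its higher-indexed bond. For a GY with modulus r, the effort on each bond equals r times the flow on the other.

β3 →J1  (Se1 (Se) sets effort on bond)
β5 →Sf1  (Sf1 (Sf) sets flow on bond)
β0 →GY1  (0-jn J1 has e-setter on 3)
β4 →I2  (J1: bond 3 brought effort, rest push out)
β1 →GY1  (through GY1, causality inverts; strokes same side of GY1)
β2 →I1  (I1: I, integral causality)
β6 →J2  (J2 needs exactly one e-in)

dp_I1/dt = 2*E_Se1/5 - 2*p_I1/9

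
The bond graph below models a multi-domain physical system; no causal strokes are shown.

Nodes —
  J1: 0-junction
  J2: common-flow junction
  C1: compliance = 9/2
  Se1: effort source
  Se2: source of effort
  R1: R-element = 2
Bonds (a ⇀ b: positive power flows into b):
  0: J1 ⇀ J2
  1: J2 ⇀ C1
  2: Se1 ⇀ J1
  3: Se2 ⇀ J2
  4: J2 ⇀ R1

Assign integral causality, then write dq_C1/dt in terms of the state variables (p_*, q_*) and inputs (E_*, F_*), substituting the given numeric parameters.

β2 stroke→J1  (Se1: effort source, stroke at far end)
β3 stroke→J2  (Se2: effort source, stroke at far end)
β0 stroke→J2  (J1 effort already set via bond 2)
β1 stroke→J2  (C1 integral (e out))
β4 stroke→R1  (closing 1-jn rule on J2)

dq_C1/dt = E_Se1/2 + E_Se2/2 - q_C1/9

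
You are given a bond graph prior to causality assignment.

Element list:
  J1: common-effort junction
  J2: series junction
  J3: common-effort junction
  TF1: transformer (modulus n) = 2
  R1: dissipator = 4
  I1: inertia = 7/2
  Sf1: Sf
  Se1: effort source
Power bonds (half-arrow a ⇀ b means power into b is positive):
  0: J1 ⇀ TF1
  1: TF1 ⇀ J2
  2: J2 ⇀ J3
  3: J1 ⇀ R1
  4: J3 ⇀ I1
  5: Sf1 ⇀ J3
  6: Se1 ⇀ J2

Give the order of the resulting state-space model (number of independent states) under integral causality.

1  (I1 all integral)

β5 stroke at Sf1  (Sf1: flow source, stroke at near end)
β6 stroke at J2  (Se1: effort source, stroke at far end)
β4 stroke at I1  (I1 outputs flow p/I1)
β2 stroke at J3  (J3 needs exactly one e-in)
β1 stroke at J2  (J2 flow already set via bond 2)
β0 stroke at TF1  (TF1 one-in-one-out from 1)
β3 stroke at J1  (only one effort-in slot at J1)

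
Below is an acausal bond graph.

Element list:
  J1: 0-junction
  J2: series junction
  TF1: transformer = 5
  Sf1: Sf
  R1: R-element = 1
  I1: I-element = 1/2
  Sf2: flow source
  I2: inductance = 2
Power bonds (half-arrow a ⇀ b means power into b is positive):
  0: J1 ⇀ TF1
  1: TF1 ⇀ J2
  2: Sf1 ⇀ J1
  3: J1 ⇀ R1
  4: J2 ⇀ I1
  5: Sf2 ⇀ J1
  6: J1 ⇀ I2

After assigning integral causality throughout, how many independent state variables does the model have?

β2 |Sf1  (source Sf1 imposes f)
β5 |Sf2  (Sf2: flow source, stroke at near end)
β4 |I1  (prefer integral on I1)
β1 |J2  (J2: bond 4 brought flow, rest push out)
β0 |TF1  (TF1 one-in-one-out from 1)
β6 |I2  (I2: I, integral causality)
β3 |J1  (closing 0-jn rule on J1)

2  (I1, I2 all integral)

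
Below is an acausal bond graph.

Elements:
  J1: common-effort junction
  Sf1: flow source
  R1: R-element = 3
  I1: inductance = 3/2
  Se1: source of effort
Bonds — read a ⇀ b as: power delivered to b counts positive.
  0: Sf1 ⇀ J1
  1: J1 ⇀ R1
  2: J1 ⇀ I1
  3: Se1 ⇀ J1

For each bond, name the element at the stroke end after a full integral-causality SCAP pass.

bond 0 stroke→Sf1  (source Sf1 imposes f)
bond 3 stroke→J1  (source Se1 imposes e)
bond 1 stroke→R1  (J1: bond 3 brought effort, rest push out)
bond 2 stroke→I1  (common-e at J1 fixed by 3)

β0 stroke→Sf1
β1 stroke→R1
β2 stroke→I1
β3 stroke→J1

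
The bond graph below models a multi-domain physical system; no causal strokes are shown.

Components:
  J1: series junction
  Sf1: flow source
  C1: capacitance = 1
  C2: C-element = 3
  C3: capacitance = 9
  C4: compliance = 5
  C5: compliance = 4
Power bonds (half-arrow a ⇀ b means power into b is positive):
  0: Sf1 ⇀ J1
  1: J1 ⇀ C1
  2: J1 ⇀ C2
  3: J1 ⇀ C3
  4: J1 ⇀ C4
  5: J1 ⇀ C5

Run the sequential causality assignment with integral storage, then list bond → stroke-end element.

bond 0 stroke→Sf1
bond 1 stroke→J1
bond 2 stroke→J1
bond 3 stroke→J1
bond 4 stroke→J1
bond 5 stroke→J1

b0 |Sf1  (Sf1: flow source, stroke at near end)
b1 |J1  (common-f at J1 fixed by 0)
b2 |J1  (1-jn J1 has f-setter on 0)
b3 |J1  (common-f at J1 fixed by 0)
b4 |J1  (common-f at J1 fixed by 0)
b5 |J1  (J1 flow already set via bond 0)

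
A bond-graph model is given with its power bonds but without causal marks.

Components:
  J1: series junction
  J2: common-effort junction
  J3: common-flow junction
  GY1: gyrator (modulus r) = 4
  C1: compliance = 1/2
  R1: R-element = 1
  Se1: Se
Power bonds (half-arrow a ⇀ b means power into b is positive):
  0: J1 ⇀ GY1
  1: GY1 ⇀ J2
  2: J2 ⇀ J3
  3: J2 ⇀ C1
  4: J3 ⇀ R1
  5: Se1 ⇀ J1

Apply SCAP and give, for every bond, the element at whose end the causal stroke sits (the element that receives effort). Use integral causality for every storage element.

bond 0 |GY1
bond 1 |GY1
bond 2 |J3
bond 3 |J2
bond 4 |R1
bond 5 |J1

β5 |J1  (source Se1 imposes e)
β0 |GY1  (closing 1-jn rule on J1)
β1 |GY1  (GY GY1: same side as bond 0)
β3 |J2  (prefer integral on C1)
β2 |J3  (J2 effort already set via bond 3)
β4 |R1  (closing 1-jn rule on J3)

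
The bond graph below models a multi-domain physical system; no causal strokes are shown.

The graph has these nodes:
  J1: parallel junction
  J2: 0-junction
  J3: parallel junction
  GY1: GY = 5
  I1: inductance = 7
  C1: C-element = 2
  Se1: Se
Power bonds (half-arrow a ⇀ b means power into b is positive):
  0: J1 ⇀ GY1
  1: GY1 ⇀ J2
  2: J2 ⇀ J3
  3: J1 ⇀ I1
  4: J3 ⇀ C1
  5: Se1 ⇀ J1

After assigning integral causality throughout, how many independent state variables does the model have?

2  (C1, I1 all integral)

bond 5 |J1  (Se1 (Se) sets effort on bond)
bond 0 |GY1  (common-e at J1 fixed by 5)
bond 3 |I1  (0-jn J1 has e-setter on 5)
bond 1 |GY1  (GY1: gyrator matches bond 0)
bond 2 |J2  (closing 0-jn rule on J2)
bond 4 |J3  (closing 0-jn rule on J3)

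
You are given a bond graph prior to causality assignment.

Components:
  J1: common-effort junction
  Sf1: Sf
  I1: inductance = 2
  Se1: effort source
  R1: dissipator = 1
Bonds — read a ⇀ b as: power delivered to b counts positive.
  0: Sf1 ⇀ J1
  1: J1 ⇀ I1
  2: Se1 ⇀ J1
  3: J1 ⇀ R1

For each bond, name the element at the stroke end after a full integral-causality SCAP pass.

β0 stroke→Sf1  (Sf1: flow source, stroke at near end)
β2 stroke→J1  (Se1 (Se) sets effort on bond)
β1 stroke→I1  (J1 effort already set via bond 2)
β3 stroke→R1  (J1: bond 2 brought effort, rest push out)

β0 stroke→Sf1
β1 stroke→I1
β2 stroke→J1
β3 stroke→R1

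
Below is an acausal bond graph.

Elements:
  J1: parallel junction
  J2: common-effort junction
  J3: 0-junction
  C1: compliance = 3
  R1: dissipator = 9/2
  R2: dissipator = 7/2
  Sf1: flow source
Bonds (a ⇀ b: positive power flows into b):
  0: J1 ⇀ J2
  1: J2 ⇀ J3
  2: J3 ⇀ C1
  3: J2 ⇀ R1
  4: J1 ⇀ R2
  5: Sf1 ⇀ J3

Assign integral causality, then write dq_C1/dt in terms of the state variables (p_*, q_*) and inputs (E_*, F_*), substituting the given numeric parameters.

dq_C1/dt = F_Sf1 - 32*q_C1/189

b5 |Sf1  (source Sf1 imposes f)
b2 |J3  (prefer integral on C1)
b1 |J2  (J3 effort already set via bond 2)
b0 |J1  (0-jn J2 has e-setter on 1)
b3 |R1  (J2 effort already set via bond 1)
b4 |R2  (common-e at J1 fixed by 0)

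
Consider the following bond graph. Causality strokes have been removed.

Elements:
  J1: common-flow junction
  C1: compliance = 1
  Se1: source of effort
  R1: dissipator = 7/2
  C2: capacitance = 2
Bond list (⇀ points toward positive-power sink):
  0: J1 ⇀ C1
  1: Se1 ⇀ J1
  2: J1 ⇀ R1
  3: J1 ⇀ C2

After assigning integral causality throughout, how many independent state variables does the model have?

bond 1 stroke→J1  (Se1 (Se) sets effort on bond)
bond 0 stroke→J1  (C1 integral (e out))
bond 3 stroke→J1  (C2: C, integral causality)
bond 2 stroke→R1  (only one flow-in slot at J1)

2  (C1, C2 all integral)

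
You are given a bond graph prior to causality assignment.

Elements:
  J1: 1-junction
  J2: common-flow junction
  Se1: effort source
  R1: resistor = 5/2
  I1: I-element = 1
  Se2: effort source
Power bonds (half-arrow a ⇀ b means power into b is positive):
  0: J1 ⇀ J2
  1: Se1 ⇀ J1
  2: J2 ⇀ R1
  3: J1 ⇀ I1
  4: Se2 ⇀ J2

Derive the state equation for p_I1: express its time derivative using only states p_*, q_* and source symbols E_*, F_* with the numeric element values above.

dp_I1/dt = E_Se1 + E_Se2 - 5*p_I1/2

β1 |J1  (source Se1 imposes e)
β4 |J2  (Se2 fixes effort; stroke away)
β3 |I1  (prefer integral on I1)
β0 |J1  (1-jn J1 has f-setter on 3)
β2 |J2  (J2 flow already set via bond 0)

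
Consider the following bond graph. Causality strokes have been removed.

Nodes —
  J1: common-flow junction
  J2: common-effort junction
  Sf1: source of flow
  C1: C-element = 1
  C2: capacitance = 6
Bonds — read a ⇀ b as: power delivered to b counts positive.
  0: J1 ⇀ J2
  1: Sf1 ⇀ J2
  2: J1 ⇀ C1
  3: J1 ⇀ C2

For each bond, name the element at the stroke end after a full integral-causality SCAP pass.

b0 |J2
b1 |Sf1
b2 |J1
b3 |J1

bond 1 stroke at Sf1  (source Sf1 imposes f)
bond 0 stroke at J2  (J2: last free bond brings effort in)
bond 2 stroke at J1  (common-f at J1 fixed by 0)
bond 3 stroke at J1  (common-f at J1 fixed by 0)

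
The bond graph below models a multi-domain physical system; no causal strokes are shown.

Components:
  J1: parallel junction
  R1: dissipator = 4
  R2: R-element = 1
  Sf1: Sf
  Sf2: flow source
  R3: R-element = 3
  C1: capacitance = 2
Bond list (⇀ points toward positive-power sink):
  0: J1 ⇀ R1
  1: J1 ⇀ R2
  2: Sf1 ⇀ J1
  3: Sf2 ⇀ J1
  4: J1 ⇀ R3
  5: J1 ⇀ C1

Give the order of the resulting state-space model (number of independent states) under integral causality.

β2 stroke at Sf1  (source Sf1 imposes f)
β3 stroke at Sf2  (Sf2: flow source, stroke at near end)
β5 stroke at J1  (C1: C, integral causality)
β0 stroke at R1  (common-e at J1 fixed by 5)
β1 stroke at R2  (J1 effort already set via bond 5)
β4 stroke at R3  (J1: bond 5 brought effort, rest push out)

1  (C1 all integral)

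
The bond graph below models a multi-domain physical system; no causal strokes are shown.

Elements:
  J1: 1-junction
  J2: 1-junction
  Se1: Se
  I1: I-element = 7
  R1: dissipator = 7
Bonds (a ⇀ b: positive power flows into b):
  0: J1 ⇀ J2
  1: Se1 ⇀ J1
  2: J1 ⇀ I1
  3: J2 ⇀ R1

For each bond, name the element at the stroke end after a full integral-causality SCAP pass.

bond 0 stroke at J1
bond 1 stroke at J1
bond 2 stroke at I1
bond 3 stroke at J2

β1 stroke at J1  (Se1 (Se) sets effort on bond)
β2 stroke at I1  (I1: I, integral causality)
β0 stroke at J1  (J1 flow already set via bond 2)
β3 stroke at J2  (common-f at J2 fixed by 0)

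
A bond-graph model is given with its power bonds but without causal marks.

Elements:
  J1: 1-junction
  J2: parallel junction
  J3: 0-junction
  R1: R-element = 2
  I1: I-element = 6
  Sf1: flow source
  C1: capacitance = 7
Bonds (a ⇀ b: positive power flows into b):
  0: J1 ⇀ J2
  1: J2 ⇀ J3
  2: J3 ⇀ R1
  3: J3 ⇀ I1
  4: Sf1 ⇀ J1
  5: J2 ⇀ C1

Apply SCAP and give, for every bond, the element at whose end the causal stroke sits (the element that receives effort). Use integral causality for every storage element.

bond 0 |J1
bond 1 |J3
bond 2 |R1
bond 3 |I1
bond 4 |Sf1
bond 5 |J2

β4 →Sf1  (source Sf1 imposes f)
β0 →J1  (J1: bond 4 brought flow, rest push out)
β3 →I1  (I1 outputs flow p/I1)
β5 →J2  (prefer integral on C1)
β1 →J3  (J2 effort already set via bond 5)
β2 →R1  (J3: bond 1 brought effort, rest push out)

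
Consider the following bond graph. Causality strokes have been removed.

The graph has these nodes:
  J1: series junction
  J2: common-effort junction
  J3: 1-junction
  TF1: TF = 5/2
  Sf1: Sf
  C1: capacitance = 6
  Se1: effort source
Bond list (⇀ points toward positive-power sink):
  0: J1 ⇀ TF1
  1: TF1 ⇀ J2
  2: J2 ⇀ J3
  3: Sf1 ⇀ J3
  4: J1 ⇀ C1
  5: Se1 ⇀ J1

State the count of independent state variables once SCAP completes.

#3 →Sf1  (Sf1 fixes flow; stroke at Sf1)
#5 →J1  (Se1: effort source, stroke at far end)
#2 →J3  (J3 flow already set via bond 3)
#1 →J2  (closing 0-jn rule on J2)
#0 →TF1  (through TF1, causality passes straight; one stroke at TF1)
#4 →J1  (common-f at J1 fixed by 0)

1  (C1 all integral)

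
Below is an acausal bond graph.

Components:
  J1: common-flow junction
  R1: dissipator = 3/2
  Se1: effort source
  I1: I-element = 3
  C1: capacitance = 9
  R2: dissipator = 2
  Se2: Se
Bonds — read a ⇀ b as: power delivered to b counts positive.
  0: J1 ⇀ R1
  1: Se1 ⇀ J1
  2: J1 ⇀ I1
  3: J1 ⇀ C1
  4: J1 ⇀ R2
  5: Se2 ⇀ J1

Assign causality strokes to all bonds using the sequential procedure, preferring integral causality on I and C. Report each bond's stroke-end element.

bond 1 |J1  (source Se1 imposes e)
bond 5 |J1  (source Se2 imposes e)
bond 2 |I1  (I1 integral (f out))
bond 0 |J1  (common-f at J1 fixed by 2)
bond 3 |J1  (J1: bond 2 brought flow, rest push out)
bond 4 |J1  (1-jn J1 has f-setter on 2)

β0 →J1
β1 →J1
β2 →I1
β3 →J1
β4 →J1
β5 →J1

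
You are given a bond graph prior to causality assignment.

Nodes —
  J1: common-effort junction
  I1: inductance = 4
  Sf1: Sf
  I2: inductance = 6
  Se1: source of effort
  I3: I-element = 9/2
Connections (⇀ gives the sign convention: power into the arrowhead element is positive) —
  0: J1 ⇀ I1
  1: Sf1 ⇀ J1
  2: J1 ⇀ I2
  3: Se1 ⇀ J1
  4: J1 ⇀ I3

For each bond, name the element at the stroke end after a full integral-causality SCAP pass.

bond 0 |I1
bond 1 |Sf1
bond 2 |I2
bond 3 |J1
bond 4 |I3

bond 1 |Sf1  (source Sf1 imposes f)
bond 3 |J1  (source Se1 imposes e)
bond 0 |I1  (J1 effort already set via bond 3)
bond 2 |I2  (common-e at J1 fixed by 3)
bond 4 |I3  (common-e at J1 fixed by 3)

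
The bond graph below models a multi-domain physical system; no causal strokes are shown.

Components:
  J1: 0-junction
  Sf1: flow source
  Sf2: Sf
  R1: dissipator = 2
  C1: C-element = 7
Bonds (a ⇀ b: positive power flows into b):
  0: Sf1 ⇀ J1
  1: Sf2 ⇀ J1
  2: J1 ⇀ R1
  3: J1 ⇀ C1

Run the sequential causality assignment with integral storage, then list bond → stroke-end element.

bond 0 stroke at Sf1  (Sf1: flow source, stroke at near end)
bond 1 stroke at Sf2  (Sf2: flow source, stroke at near end)
bond 3 stroke at J1  (C1 integral (e out))
bond 2 stroke at R1  (common-e at J1 fixed by 3)

β0 stroke→Sf1
β1 stroke→Sf2
β2 stroke→R1
β3 stroke→J1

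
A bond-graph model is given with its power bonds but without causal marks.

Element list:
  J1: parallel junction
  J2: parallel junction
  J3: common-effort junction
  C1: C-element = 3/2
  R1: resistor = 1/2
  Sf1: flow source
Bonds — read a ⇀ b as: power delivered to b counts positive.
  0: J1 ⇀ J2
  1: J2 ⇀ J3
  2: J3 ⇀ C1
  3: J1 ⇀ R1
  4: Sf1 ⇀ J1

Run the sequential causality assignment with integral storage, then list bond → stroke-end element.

bond 0 →J1
bond 1 →J2
bond 2 →J3
bond 3 →R1
bond 4 →Sf1

bond 4 |Sf1  (source Sf1 imposes f)
bond 2 |J3  (C1 outputs effort q/C1)
bond 1 |J2  (0-jn J3 has e-setter on 2)
bond 0 |J1  (J2: bond 1 brought effort, rest push out)
bond 3 |R1  (common-e at J1 fixed by 0)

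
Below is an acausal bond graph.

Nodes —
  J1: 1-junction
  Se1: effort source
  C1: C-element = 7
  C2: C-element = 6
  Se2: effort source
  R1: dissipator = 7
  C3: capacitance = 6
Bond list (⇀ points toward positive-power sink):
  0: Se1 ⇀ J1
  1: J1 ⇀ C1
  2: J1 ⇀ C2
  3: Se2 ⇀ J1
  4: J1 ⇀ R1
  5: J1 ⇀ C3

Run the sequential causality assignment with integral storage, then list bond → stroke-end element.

bond 0 stroke at J1  (Se1 (Se) sets effort on bond)
bond 3 stroke at J1  (Se2 fixes effort; stroke away)
bond 1 stroke at J1  (C1 outputs effort q/C1)
bond 2 stroke at J1  (C2: C, integral causality)
bond 5 stroke at J1  (C3: C, integral causality)
bond 4 stroke at R1  (closing 1-jn rule on J1)

bond 0 stroke→J1
bond 1 stroke→J1
bond 2 stroke→J1
bond 3 stroke→J1
bond 4 stroke→R1
bond 5 stroke→J1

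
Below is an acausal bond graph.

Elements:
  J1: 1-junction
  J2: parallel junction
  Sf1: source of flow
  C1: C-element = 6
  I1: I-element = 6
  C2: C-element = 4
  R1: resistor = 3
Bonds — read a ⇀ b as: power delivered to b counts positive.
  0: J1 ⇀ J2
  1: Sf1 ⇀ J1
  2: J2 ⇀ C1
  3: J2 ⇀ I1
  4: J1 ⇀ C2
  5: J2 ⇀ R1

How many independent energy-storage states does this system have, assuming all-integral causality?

β1 stroke at Sf1  (Sf1 (Sf) sets flow on bond)
β0 stroke at J1  (common-f at J1 fixed by 1)
β4 stroke at J1  (J1: bond 1 brought flow, rest push out)
β2 stroke at J2  (C1: C, integral causality)
β3 stroke at I1  (common-e at J2 fixed by 2)
β5 stroke at R1  (J2 effort already set via bond 2)

3  (C1, C2, I1 all integral)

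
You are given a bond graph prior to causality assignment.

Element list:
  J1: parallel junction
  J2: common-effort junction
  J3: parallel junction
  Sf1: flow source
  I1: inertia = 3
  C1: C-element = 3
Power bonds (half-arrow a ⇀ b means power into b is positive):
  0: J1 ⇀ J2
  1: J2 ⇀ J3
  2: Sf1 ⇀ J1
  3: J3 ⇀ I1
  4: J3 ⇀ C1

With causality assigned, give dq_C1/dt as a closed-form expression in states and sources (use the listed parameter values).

bond 2 stroke at Sf1  (Sf1 (Sf) sets flow on bond)
bond 0 stroke at J1  (J1 needs exactly one e-in)
bond 1 stroke at J2  (J2 needs exactly one e-in)
bond 3 stroke at I1  (prefer integral on I1)
bond 4 stroke at J3  (only one effort-in slot at J3)

dq_C1/dt = F_Sf1 - p_I1/3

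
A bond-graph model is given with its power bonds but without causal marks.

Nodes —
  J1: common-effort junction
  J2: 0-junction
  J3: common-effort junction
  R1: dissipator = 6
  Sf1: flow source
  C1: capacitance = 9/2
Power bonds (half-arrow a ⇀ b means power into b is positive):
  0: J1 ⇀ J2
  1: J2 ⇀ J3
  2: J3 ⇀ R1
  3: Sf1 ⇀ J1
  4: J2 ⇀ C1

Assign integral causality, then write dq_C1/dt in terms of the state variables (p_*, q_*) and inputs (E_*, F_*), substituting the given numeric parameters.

b3 |Sf1  (Sf1 (Sf) sets flow on bond)
b0 |J1  (J1: last free bond brings effort in)
b4 |J2  (C1 integral (e out))
b1 |J3  (J2 effort already set via bond 4)
b2 |R1  (J3 effort already set via bond 1)

dq_C1/dt = F_Sf1 - q_C1/27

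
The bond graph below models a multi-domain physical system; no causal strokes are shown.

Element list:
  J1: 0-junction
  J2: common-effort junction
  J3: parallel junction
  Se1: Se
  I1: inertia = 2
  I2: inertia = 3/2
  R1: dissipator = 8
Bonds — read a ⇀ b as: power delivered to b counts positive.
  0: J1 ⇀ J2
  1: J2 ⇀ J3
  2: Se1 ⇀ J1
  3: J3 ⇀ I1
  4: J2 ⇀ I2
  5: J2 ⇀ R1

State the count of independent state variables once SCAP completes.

2  (I1, I2 all integral)

β2 stroke at J1  (Se1: effort source, stroke at far end)
β0 stroke at J2  (J1 effort already set via bond 2)
β1 stroke at J3  (common-e at J2 fixed by 0)
β4 stroke at I2  (J2: bond 0 brought effort, rest push out)
β5 stroke at R1  (common-e at J2 fixed by 0)
β3 stroke at I1  (J3: bond 1 brought effort, rest push out)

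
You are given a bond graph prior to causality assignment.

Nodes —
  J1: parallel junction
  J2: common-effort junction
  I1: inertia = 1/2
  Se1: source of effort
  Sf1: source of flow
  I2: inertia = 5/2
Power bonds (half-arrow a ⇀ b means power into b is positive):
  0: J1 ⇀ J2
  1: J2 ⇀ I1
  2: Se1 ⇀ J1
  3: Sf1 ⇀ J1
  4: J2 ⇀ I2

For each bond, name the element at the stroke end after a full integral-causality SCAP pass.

bond 2 stroke→J1  (Se1: effort source, stroke at far end)
bond 3 stroke→Sf1  (Sf1 (Sf) sets flow on bond)
bond 0 stroke→J2  (J1 effort already set via bond 2)
bond 1 stroke→I1  (J2: bond 0 brought effort, rest push out)
bond 4 stroke→I2  (J2: bond 0 brought effort, rest push out)

b0 stroke→J2
b1 stroke→I1
b2 stroke→J1
b3 stroke→Sf1
b4 stroke→I2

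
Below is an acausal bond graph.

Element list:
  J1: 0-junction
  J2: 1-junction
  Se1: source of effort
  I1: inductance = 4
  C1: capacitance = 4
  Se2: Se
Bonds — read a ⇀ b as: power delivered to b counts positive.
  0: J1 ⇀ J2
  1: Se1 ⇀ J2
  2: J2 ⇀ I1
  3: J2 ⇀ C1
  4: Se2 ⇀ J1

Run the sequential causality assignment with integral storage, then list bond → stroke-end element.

b1 →J2  (Se1 fixes effort; stroke away)
b4 →J1  (source Se2 imposes e)
b0 →J2  (common-e at J1 fixed by 4)
b2 →I1  (I1: I, integral causality)
b3 →J2  (J2 flow already set via bond 2)

b0 |J2
b1 |J2
b2 |I1
b3 |J2
b4 |J1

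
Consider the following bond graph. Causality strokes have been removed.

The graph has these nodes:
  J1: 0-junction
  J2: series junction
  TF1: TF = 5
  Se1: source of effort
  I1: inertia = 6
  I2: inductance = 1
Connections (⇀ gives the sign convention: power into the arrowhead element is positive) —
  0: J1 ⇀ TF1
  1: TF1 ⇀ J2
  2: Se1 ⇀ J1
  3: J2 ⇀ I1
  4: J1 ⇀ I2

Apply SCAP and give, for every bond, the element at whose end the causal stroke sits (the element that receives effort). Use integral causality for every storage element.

#2 stroke→J1  (Se1 fixes effort; stroke away)
#0 stroke→TF1  (J1: bond 2 brought effort, rest push out)
#4 stroke→I2  (common-e at J1 fixed by 2)
#1 stroke→J2  (through TF1, causality passes straight; one stroke at TF1)
#3 stroke→I1  (J2 needs exactly one f-in)

b0 |TF1
b1 |J2
b2 |J1
b3 |I1
b4 |I2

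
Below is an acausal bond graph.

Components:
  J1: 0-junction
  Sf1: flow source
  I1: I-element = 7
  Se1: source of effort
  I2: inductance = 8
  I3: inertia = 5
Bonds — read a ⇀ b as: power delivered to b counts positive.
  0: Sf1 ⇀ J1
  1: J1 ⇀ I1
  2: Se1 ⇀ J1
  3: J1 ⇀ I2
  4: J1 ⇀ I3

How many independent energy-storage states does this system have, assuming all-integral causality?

3  (I1, I2, I3 all integral)

β0 →Sf1  (Sf1 fixes flow; stroke at Sf1)
β2 →J1  (Se1 fixes effort; stroke away)
β1 →I1  (common-e at J1 fixed by 2)
β3 →I2  (J1: bond 2 brought effort, rest push out)
β4 →I3  (common-e at J1 fixed by 2)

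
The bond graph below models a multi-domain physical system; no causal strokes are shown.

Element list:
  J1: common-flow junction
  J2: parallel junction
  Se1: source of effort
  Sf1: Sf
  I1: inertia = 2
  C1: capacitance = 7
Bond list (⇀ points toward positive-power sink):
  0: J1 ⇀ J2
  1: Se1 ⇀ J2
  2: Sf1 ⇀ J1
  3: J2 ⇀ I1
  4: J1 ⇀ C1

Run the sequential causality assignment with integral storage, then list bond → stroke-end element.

b1 →J2  (Se1 (Se) sets effort on bond)
b2 →Sf1  (source Sf1 imposes f)
b0 →J1  (J1: bond 2 brought flow, rest push out)
b4 →J1  (common-f at J1 fixed by 2)
b3 →I1  (0-jn J2 has e-setter on 1)

β0 →J1
β1 →J2
β2 →Sf1
β3 →I1
β4 →J1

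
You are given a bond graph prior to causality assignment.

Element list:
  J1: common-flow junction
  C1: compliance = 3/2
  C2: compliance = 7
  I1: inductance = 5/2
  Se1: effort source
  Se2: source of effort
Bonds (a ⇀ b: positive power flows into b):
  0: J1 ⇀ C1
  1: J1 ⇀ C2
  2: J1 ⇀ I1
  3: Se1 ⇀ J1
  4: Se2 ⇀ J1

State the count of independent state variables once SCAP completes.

3  (C1, C2, I1 all integral)

b3 |J1  (source Se1 imposes e)
b4 |J1  (Se2: effort source, stroke at far end)
b0 |J1  (C1 outputs effort q/C1)
b1 |J1  (C2: C, integral causality)
b2 |I1  (closing 1-jn rule on J1)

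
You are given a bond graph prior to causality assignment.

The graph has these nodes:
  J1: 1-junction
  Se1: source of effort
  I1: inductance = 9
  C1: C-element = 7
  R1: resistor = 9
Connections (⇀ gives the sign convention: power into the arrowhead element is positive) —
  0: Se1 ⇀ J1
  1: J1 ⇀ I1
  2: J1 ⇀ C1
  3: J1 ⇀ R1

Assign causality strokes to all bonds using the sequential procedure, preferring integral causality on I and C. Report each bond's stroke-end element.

b0 |J1
b1 |I1
b2 |J1
b3 |J1

bond 0 →J1  (source Se1 imposes e)
bond 1 →I1  (I1 integral (f out))
bond 2 →J1  (J1 flow already set via bond 1)
bond 3 →J1  (J1: bond 1 brought flow, rest push out)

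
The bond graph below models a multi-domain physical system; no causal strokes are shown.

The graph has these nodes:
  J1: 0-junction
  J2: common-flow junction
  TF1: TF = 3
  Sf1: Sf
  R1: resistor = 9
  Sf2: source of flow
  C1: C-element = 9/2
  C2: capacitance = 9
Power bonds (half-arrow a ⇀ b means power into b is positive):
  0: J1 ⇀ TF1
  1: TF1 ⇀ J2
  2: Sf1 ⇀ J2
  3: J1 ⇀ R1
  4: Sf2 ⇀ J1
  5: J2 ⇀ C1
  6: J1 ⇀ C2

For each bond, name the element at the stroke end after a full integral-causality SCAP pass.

bond 2 stroke→Sf1  (Sf1: flow source, stroke at near end)
bond 4 stroke→Sf2  (Sf2 fixes flow; stroke at Sf2)
bond 1 stroke→J2  (1-jn J2 has f-setter on 2)
bond 5 stroke→J2  (J2 flow already set via bond 2)
bond 0 stroke→TF1  (through TF1, causality passes straight; one stroke at TF1)
bond 6 stroke→J1  (C2: C, integral causality)
bond 3 stroke→R1  (J1 effort already set via bond 6)

b0 |TF1
b1 |J2
b2 |Sf1
b3 |R1
b4 |Sf2
b5 |J2
b6 |J1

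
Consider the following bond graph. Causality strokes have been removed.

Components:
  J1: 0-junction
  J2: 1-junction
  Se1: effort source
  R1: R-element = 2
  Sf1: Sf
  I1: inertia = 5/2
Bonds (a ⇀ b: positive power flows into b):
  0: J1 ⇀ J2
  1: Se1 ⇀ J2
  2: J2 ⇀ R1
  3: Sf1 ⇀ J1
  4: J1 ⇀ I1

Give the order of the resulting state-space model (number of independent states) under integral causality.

#1 stroke→J2  (source Se1 imposes e)
#3 stroke→Sf1  (Sf1 fixes flow; stroke at Sf1)
#4 stroke→I1  (I1: I, integral causality)
#0 stroke→J1  (closing 0-jn rule on J1)
#2 stroke→J2  (J2: bond 0 brought flow, rest push out)

1  (I1 all integral)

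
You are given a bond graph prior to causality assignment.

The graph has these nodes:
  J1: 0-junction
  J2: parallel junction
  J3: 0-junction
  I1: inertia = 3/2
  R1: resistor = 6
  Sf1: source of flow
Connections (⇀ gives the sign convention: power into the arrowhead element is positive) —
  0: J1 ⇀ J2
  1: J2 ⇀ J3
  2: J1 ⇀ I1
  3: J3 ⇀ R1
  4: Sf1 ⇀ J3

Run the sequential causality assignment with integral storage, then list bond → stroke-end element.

β4 stroke at Sf1  (Sf1 fixes flow; stroke at Sf1)
β2 stroke at I1  (prefer integral on I1)
β0 stroke at J1  (J1: last free bond brings effort in)
β1 stroke at J2  (only one effort-in slot at J2)
β3 stroke at J3  (closing 0-jn rule on J3)

bond 0 stroke at J1
bond 1 stroke at J2
bond 2 stroke at I1
bond 3 stroke at J3
bond 4 stroke at Sf1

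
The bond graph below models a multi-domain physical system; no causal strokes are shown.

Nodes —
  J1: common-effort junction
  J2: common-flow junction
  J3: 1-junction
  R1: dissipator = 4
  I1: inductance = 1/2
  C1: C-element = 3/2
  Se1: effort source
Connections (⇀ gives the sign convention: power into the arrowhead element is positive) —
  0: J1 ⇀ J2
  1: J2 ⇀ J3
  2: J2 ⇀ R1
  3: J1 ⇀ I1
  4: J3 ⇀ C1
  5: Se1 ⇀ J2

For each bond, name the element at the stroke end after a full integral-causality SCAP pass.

β0 →J1
β1 →J2
β2 →J2
β3 →I1
β4 →J3
β5 →J2

bond 5 |J2  (Se1 (Se) sets effort on bond)
bond 3 |I1  (I1 outputs flow p/I1)
bond 0 |J1  (J1 needs exactly one e-in)
bond 1 |J2  (1-jn J2 has f-setter on 0)
bond 2 |J2  (J2: bond 0 brought flow, rest push out)
bond 4 |J3  (common-f at J3 fixed by 1)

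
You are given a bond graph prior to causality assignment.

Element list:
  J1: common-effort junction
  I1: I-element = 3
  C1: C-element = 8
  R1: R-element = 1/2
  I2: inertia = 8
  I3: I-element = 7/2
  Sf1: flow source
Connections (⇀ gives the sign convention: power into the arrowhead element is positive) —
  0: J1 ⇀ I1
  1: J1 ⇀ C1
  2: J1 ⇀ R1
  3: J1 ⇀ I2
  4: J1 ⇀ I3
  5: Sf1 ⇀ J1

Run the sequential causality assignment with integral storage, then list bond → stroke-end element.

bond 0 |I1
bond 1 |J1
bond 2 |R1
bond 3 |I2
bond 4 |I3
bond 5 |Sf1

bond 5 stroke→Sf1  (Sf1: flow source, stroke at near end)
bond 0 stroke→I1  (I1: I, integral causality)
bond 1 stroke→J1  (C1 integral (e out))
bond 2 stroke→R1  (0-jn J1 has e-setter on 1)
bond 3 stroke→I2  (0-jn J1 has e-setter on 1)
bond 4 stroke→I3  (0-jn J1 has e-setter on 1)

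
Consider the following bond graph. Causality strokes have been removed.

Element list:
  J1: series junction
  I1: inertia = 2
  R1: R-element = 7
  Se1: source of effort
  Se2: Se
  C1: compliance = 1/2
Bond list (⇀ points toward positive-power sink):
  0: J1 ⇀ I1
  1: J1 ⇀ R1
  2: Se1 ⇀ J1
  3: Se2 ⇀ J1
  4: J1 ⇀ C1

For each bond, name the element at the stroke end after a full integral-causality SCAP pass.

β0 stroke at I1
β1 stroke at J1
β2 stroke at J1
β3 stroke at J1
β4 stroke at J1

bond 2 →J1  (Se1 fixes effort; stroke away)
bond 3 →J1  (source Se2 imposes e)
bond 0 →I1  (prefer integral on I1)
bond 1 →J1  (J1: bond 0 brought flow, rest push out)
bond 4 →J1  (common-f at J1 fixed by 0)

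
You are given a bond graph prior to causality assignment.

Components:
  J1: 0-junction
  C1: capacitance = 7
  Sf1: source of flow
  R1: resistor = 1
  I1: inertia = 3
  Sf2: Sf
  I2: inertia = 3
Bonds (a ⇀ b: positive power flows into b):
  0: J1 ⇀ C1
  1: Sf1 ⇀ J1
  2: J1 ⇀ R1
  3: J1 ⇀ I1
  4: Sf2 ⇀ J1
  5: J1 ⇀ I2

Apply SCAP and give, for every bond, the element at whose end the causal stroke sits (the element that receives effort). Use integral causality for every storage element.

#1 stroke→Sf1  (source Sf1 imposes f)
#4 stroke→Sf2  (Sf2 fixes flow; stroke at Sf2)
#0 stroke→J1  (C1 integral (e out))
#2 stroke→R1  (common-e at J1 fixed by 0)
#3 stroke→I1  (common-e at J1 fixed by 0)
#5 stroke→I2  (0-jn J1 has e-setter on 0)

b0 |J1
b1 |Sf1
b2 |R1
b3 |I1
b4 |Sf2
b5 |I2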